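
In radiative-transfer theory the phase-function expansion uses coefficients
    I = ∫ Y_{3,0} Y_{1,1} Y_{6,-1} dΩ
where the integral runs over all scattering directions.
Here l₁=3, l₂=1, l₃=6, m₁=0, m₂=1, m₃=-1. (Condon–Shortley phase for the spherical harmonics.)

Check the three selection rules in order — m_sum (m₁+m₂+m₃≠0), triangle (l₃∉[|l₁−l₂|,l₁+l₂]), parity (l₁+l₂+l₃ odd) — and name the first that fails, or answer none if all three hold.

Σmᵢ = 0  ✓
l₃∈[|l₁−l₂|,l₁+l₂]=[2,4], have l₃=6  ✗
Σlᵢ = 10 ⇒ even

triangle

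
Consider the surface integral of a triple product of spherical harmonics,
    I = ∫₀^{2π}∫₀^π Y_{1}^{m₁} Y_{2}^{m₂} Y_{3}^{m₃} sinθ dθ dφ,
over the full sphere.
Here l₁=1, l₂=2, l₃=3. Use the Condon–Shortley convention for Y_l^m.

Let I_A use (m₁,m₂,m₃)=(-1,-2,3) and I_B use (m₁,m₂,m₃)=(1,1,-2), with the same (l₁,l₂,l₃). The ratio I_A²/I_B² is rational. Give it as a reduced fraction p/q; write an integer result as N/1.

3/2

Shared (l₁,l₂,l₃)=(1,2,3): N and (l;000)² cancel in I_A²/I_B².
A: Δ = 0!·2!·4!/7! = 1/105; Racah Σ t=0..0: t=0:+1/48 = 1/48; ⇒ 3j(1 2 3; -1 -2 3)² = 1/7, sgn +1
B: Δ = 0!·2!·4!/7! = 1/105; Racah Σ t=0..0: t=0:+1/12 = 1/12; ⇒ 3j(1 2 3; 1 1 -2)² = 2/21, sgn -1
I_A²/I_B² = (1/7)/(2/21) = 3/2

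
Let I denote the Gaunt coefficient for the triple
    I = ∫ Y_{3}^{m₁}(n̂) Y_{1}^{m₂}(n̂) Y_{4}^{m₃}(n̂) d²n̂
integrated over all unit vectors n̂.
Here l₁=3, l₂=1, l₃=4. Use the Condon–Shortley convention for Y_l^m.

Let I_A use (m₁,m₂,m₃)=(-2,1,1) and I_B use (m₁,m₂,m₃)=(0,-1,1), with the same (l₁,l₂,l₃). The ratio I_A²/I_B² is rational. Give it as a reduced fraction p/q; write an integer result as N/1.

Same 3,1,4: normalisation and zero-m 3j drop out of the ratio.
A: Δ: 0! 6! 2! / 9! → 1/252; sum: t=0:+1/240 = 1/240; 3j²(3 1 4; -2 1 1) = Δ·Π!·Σ² = 1/84  (sign -1)
B: Δ: 0! 6! 2! / 9! → 1/252; sum: t=0:+1/72 = 1/72; 3j²(3 1 4; 0 -1 1) = Δ·Π!·Σ² = 5/126  (sign -1)
I_A²/I_B² = (1/84)/(5/126) = 3/10

3/10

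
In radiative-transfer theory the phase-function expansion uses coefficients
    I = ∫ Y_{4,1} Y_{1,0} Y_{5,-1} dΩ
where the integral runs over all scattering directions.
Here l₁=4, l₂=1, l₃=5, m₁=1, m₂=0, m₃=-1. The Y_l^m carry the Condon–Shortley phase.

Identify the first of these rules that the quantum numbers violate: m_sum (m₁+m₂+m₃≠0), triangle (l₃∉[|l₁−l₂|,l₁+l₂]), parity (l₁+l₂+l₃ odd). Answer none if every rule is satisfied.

none

Σmᵢ = 0  ✓
l₃∈[|l₁−l₂|,l₁+l₂]=[3,5], have l₃=5  ✓
Σlᵢ = 10 ⇒ even  ✓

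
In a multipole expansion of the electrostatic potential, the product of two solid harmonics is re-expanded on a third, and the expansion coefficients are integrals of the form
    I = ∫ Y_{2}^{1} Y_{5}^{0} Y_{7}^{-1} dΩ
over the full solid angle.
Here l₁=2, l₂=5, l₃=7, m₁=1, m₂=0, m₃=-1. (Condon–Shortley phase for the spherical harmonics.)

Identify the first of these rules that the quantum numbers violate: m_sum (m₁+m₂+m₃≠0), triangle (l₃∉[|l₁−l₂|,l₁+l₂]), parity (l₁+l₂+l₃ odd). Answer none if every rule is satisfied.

none

azimuthal sum: 1 + 0 − 1 = 0  ✓
3 ≤ 7 ≤ 7 (triangle on l)  ✓
L = 2 + 5 + 7 = 14 (even)  ✓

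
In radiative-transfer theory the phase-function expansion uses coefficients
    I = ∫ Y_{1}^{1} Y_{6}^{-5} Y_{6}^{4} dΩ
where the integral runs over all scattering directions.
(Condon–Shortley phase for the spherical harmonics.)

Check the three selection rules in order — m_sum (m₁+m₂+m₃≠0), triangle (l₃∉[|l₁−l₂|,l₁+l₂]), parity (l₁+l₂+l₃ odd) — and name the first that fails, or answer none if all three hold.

parity

m₁+m₂+m₃ = 1 − 5 + 4 = 0  ✓
triangle: |1−6|=5 ≤ l₃=6 ≤ 1+6=7  ✓
parity: l₁+l₂+l₃ = 13 is odd  ✗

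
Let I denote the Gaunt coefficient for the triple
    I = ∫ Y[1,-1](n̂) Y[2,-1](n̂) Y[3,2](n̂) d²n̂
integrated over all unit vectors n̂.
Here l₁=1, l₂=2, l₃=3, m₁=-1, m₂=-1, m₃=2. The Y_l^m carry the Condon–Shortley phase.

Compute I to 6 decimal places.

0.261169

Rules hold: Σm=0, L=6 even, 1≤3≤3.
N = 3·5·7 = 105
Δ = 0!·2!·4!/7! = 1/105
Racah Σ t=0..0: t=0:+1/4 = 1/4
⇒ 3j(1 2 3; 0 0 0)² = 3/35, sgn -1
Racah Σ t=0..0: t=0:+1/12 = 1/12
⇒ 3j(1 2 3; -1 -1 2)² = 2/21, sgn -1
4πI² = N·(3j₀)²·(3jₘ)² = 6/7
I = +1·√(0.857143/4π) = 0.26116903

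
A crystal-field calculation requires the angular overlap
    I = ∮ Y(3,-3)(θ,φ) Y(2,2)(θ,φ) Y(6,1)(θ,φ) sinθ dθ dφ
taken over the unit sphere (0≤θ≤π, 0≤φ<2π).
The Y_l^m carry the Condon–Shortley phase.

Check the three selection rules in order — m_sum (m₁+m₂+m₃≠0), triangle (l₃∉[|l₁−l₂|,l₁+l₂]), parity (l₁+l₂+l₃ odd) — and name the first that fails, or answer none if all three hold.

triangle

m₁+m₂+m₃ = -3 + 2 + 1 = 0  ✓
triangle: |3−2|=1 ≤ l₃=6 ≤ 3+2=5  ✗
parity: l₁+l₂+l₃ = 11 is odd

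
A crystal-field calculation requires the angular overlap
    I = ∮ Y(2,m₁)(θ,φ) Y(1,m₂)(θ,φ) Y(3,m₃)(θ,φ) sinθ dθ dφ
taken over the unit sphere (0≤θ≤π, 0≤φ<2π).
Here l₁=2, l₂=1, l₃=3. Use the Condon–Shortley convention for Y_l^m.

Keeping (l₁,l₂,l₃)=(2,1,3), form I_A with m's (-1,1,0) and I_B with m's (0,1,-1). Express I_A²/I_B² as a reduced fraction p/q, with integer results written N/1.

1/2

l's match ⇒ only the (l;m) 3-j factors differ between A and B.
A: triangle coeff Δ(2,1,3) = 1/105; Σ_t [0,0]: t=0:+1/12 = 1/12; (3j)²=1/35 [(2 1 3; -1 1 0)], sign=-1
B: triangle coeff Δ(2,1,3) = 1/105; Σ_t [0,0]: t=0:+1/8 = 1/8; (3j)²=2/35 [(2 1 3; 0 1 -1)], sign=+1
I_A²/I_B² = (1/35)/(2/35) = 1/2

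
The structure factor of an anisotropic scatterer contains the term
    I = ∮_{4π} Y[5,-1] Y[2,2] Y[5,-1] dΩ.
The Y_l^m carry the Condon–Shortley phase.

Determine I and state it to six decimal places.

Checks pass: Σm=0; 12 even; l₃=5∈[3,7].
(2·5+1)(2·2+1)(2·5+1) = 605
Δ: 2! 8! 2! / 13! → 1/38610
sum: t=0:+1/2880 t=1:−1/576 t=2:+1/2880 = -1/960
3j²(5 2 5; 0 0 0) = Δ·Π!·Σ² = 10/429  (sign +1)
sum: t=2:+1/2304 = 1/2304
3j²(5 2 5; -1 2 -1) = Δ·Π!·Σ² = 5/143  (sign +1)
combine: 4πI² = 605·10/429·5/143 = 250/507
take √, sign +1: I = 0.19808933

0.198089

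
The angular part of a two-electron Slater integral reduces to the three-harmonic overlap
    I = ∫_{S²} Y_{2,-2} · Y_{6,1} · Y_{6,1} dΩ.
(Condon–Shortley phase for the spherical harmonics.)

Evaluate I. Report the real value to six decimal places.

Rules hold: Σm=0, L=14 even, 4≤6≤8.
N = 5·13·13 = 845
Δ = 2!·2!·10!/15! = 1/90090
Racah Σ t=0..2: t=0:+1/69120 t=1:−1/14400 t=2:+1/69120 = -7/172800
⇒ 3j(2 6 6; 0 0 0)² = 14/715, sgn -1
Racah Σ t=2..2: t=2:+1/57600 = 1/57600
⇒ 3j(2 6 6; -2 1 1)² = 21/715, sgn -1
4πI² = N·(3j₀)²·(3jₘ)² = 294/605
I = +1·√(0.48595/4π) = 0.19664868

0.196649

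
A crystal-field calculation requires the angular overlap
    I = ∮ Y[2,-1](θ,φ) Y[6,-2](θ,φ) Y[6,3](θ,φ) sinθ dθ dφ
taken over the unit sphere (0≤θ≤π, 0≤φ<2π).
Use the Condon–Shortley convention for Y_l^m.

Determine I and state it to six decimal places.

Rules hold: Σm=0, L=14 even, 4≤6≤8.
N = 5·13·13 = 845
Δ = 2!·2!·10!/15! = 1/90090
Racah Σ t=0..2: t=0:+1/69120 t=1:−1/14400 t=2:+1/69120 = -7/172800
⇒ 3j(2 6 6; 0 0 0)² = 14/715, sgn -1
Racah Σ t=1..2: t=1:−1/60480 t=2:+1/161280 = -1/96768
⇒ 3j(2 6 6; -1 -2 3)² = 15/1001, sgn +1
4πI² = N·(3j₀)²·(3jₘ)² = 30/121
I = -1·√(0.247934/4π) = -0.14046335

-0.140463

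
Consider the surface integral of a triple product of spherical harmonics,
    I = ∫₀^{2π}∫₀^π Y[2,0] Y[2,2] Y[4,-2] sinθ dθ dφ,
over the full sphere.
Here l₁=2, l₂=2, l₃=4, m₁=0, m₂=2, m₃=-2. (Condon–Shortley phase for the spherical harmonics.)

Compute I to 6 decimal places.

m-sum 0 ✓  L=8 even ✓  0≤4≤4 ✓
Π(2lᵢ+1) = 5×5×9 = 225
triangle coeff Δ(2,2,4) = 1/630
Σ_t [0,0]: t=0:+1/16 = 1/16
(3j)²=2/35 [(2 2 4; 0 0 0)], sign=+1
Σ_t [0,0]: t=0:+1/96 = 1/96
(3j)²=1/42 [(2 2 4; 0 2 -2)], sign=+1
⇒ 4πI² = 15/49
I = (+1)√(15/49/(4π)) = 0.15607835

0.156078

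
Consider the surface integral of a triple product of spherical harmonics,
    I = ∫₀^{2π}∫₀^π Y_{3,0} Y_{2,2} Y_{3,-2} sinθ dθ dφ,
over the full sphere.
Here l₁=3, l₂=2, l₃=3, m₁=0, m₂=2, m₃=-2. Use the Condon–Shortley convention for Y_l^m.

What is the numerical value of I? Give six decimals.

m-sum 0 ✓  L=8 even ✓  1≤3≤5 ✓
Π(2lᵢ+1) = 7×5×7 = 245
triangle coeff Δ(3,2,3) = 1/3780
Σ_t [0,2]: t=0:+1/24 t=1:−1/4 t=2:+1/24 = -1/6
(3j)²=4/105 [(3 2 3; 0 0 0)], sign=+1
Σ_t [2,2]: t=2:+1/24 = 1/24
(3j)²=1/21 [(3 2 3; 0 2 -2)], sign=-1
⇒ 4πI² = 4/9
I = (-1)√(4/9/(4π)) = -0.18806319

-0.188063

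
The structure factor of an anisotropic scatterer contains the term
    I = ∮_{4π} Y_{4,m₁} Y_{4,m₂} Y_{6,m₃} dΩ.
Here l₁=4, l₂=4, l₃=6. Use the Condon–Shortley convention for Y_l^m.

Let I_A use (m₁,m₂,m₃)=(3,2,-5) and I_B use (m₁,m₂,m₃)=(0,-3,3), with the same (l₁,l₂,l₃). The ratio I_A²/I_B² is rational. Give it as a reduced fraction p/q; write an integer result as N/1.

l's match ⇒ only the (l;m) 3-j factors differ between A and B.
A: triangle coeff Δ(4,4,6) = 1/1261260; Σ_t [0,1]: t=0:+1/172800 t=1:−1/86400 = -1/172800; (3j)²=1/130 [(4 4 6; 3 2 -5)], sign=+1
B: triangle coeff Δ(4,4,6) = 1/1261260; Σ_t [0,1]: t=0:+1/11520 t=1:−1/25920 = 1/20736; (3j)²=5/429 [(4 4 6; 0 -3 3)], sign=-1
I_A²/I_B² = (1/130)/(5/429) = 33/50

33/50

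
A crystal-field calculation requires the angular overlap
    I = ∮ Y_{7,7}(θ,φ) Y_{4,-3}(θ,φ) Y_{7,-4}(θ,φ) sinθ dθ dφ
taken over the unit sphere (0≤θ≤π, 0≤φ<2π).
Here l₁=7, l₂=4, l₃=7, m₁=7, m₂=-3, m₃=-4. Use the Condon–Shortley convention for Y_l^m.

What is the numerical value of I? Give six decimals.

Checks pass: Σm=0; 18 even; l₃=7∈[3,11].
(2·7+1)(2·4+1)(2·7+1) = 2025
Δ: 4! 10! 4! / 19! → 1/58198140
sum: t=0:+1/17418240 t=1:−1/622080 t=2:+1/230400 t=3:−1/622080 t=4:+1/17418240 = 1/806400
3j²(7 4 7; 0 0 0) = Δ·Π!·Σ² = 2268/230945  (sign -1)
sum: t=0:+1/522547200 = 1/522547200
3j²(7 4 7; 7 -3 -4) = Δ·Π!·Σ² = 77/11628  (sign -1)
combine: 4πI² = 2025·2268/230945·77/11628 = 178605/1356277
take √, sign +1: I = 0.10236881

0.102369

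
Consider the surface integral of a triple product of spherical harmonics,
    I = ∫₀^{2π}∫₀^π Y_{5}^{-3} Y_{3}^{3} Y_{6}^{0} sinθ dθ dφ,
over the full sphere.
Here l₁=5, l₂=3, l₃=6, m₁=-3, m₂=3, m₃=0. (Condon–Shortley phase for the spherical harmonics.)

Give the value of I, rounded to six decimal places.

-0.110086

Rules hold: Σm=0, L=14 even, 2≤6≤8.
N = 11·7·13 = 1001
Δ = 2!·8!·4!/15! = 1/675675
Racah Σ t=0..2: t=0:+1/8640 t=1:−1/2304 t=2:+1/8640 = -7/34560
⇒ 3j(5 3 6; 0 0 0)² = 7/429, sgn -1
Racah Σ t=2..2: t=2:+1/69120 = 1/69120
⇒ 3j(5 3 6; -3 3 0)² = 4/429, sgn +1
4πI² = N·(3j₀)²·(3jₘ)² = 196/1287
I = -1·√(0.152292/4π) = -0.11008644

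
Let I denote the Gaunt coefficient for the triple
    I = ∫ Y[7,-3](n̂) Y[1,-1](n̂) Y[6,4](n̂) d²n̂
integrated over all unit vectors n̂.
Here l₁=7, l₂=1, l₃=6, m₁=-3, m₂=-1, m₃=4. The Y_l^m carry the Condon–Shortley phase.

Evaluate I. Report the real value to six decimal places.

Rules hold: Σm=0, L=14 even, 6≤6≤8.
N = 15·3·13 = 585
Δ = 2!·12!·0!/15! = 1/1365
Racah Σ t=1..1: t=1:−1/518400 = -1/518400
⇒ 3j(7 1 6; 0 0 0)² = 7/195, sgn -1
Racah Σ t=0..0: t=0:+1/14515200 = 1/14515200
⇒ 3j(7 1 6; -3 -1 4)² = 2/455, sgn +1
4πI² = N·(3j₀)²·(3jₘ)² = 6/65
I = -1·√(0.0923077/4π) = -0.08570655

-0.085707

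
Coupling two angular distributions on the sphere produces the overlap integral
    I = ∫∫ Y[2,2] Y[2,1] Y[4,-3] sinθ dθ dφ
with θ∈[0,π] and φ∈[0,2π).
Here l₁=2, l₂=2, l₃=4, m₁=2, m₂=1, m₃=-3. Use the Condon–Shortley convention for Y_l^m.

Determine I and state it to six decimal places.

-0.238414

Checks pass: Σm=0; 8 even; l₃=4∈[0,4].
(2·2+1)(2·2+1)(2·4+1) = 225
Δ: 0! 4! 4! / 9! → 1/630
sum: t=0:+1/16 = 1/16
3j²(2 2 4; 0 0 0) = Δ·Π!·Σ² = 2/35  (sign +1)
sum: t=0:+1/144 = 1/144
3j²(2 2 4; 2 1 -3) = Δ·Π!·Σ² = 1/18  (sign -1)
combine: 4πI² = 225·2/35·1/18 = 5/7
take √, sign -1: I = -0.23841361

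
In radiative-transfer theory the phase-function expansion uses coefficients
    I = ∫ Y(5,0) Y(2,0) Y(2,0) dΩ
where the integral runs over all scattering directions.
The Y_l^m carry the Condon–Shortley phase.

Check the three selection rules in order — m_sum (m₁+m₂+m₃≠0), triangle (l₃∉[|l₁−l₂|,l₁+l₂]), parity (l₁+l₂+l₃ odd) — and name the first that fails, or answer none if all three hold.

triangle

azimuthal sum: 0 + 0 + 0 = 0  ✓
3 ≤ 2 ≤ 7 (triangle on l)  ✗
L = 5 + 2 + 2 = 9 (odd)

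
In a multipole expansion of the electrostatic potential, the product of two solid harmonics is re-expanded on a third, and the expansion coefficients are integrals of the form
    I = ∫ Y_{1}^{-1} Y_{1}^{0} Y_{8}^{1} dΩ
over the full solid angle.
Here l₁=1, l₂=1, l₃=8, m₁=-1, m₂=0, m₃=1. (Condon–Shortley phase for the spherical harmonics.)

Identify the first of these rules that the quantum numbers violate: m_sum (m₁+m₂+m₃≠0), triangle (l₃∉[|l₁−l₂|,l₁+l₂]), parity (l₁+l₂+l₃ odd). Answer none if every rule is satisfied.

triangle

Σmᵢ = 0  ✓
l₃∈[|l₁−l₂|,l₁+l₂]=[0,2], have l₃=8  ✗
Σlᵢ = 10 ⇒ even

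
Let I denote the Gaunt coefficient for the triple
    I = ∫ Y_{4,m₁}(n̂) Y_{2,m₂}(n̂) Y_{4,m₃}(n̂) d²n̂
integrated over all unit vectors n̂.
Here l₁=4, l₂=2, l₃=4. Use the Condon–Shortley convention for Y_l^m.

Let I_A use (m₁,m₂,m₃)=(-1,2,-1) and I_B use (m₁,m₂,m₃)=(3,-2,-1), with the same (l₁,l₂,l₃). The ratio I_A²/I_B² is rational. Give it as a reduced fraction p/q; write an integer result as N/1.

100/63

Shared (l₁,l₂,l₃)=(4,2,4): N and (l;000)² cancel in I_A²/I_B².
A: Δ = 2!·6!·2!/11! = 1/13860; Racah Σ t=2..2: t=2:+1/144 = 1/144; ⇒ 3j(4 2 4; -1 2 -1)² = 10/231, sgn -1
B: Δ = 2!·6!·2!/11! = 1/13860; Racah Σ t=0..0: t=0:+1/480 = 1/480; ⇒ 3j(4 2 4; 3 -2 -1)² = 3/110, sgn -1
I_A²/I_B² = (10/231)/(3/110) = 100/63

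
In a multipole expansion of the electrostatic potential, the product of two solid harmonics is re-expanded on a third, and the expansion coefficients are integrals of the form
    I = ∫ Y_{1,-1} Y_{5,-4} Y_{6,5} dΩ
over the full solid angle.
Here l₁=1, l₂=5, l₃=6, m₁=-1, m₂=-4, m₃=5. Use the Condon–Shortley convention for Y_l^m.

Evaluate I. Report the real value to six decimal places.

-0.303018

Checks pass: Σm=0; 12 even; l₃=6∈[4,6].
(2·1+1)(2·5+1)(2·6+1) = 429
Δ: 0! 2! 10! / 13! → 1/858
sum: t=0:+1/14400 = 1/14400
3j²(1 5 6; 0 0 0) = Δ·Π!·Σ² = 6/143  (sign +1)
sum: t=0:+1/725760 = 1/725760
3j²(1 5 6; -1 -4 5) = Δ·Π!·Σ² = 5/78  (sign -1)
combine: 4πI² = 429·6/143·5/78 = 15/13
take √, sign -1: I = -0.30301841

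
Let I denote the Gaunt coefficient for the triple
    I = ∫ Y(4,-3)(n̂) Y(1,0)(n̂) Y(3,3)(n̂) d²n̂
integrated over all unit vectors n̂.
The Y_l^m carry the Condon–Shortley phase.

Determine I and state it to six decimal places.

Rules hold: Σm=0, L=8 even, 3≤3≤5.
N = 9·3·7 = 189
Δ = 2!·6!·0!/9! = 1/252
Racah Σ t=1..1: t=1:−1/36 = -1/36
⇒ 3j(4 1 3; 0 0 0)² = 4/63, sgn +1
Racah Σ t=1..1: t=1:−1/720 = -1/720
⇒ 3j(4 1 3; -3 0 3)² = 1/36, sgn -1
4πI² = N·(3j₀)²·(3jₘ)² = 1/3
I = -1·√(0.333333/4π) = -0.16286750

-0.162868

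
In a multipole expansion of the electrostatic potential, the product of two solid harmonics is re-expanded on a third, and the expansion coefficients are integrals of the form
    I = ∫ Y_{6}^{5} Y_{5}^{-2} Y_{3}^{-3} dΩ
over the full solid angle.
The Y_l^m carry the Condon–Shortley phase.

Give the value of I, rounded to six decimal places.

0.169016

m-sum 0 ✓  L=14 even ✓  1≤3≤11 ✓
Π(2lᵢ+1) = 13×11×7 = 1001
triangle coeff Δ(6,5,3) = 1/675675
Σ_t [3,5]: t=3:−1/8640 t=4:+1/2304 t=5:−1/8640 = 7/34560
(3j)²=7/429 [(6 5 3; 0 0 0)], sign=-1
Σ_t [1,1]: t=1:−1/241920 = -1/241920
(3j)²=2/91 [(6 5 3; 5 -2 -3)], sign=-1
⇒ 4πI² = 14/39
I = (+1)√(14/39/(4π)) = 0.16901560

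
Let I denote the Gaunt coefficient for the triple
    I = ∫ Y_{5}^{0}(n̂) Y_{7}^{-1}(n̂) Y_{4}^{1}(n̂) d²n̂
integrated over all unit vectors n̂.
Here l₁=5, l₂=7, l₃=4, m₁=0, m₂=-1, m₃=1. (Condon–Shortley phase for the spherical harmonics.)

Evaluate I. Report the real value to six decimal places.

m-sum 0 ✓  L=16 even ✓  2≤4≤12 ✓
Π(2lᵢ+1) = 11×15×9 = 1485
triangle coeff Δ(5,7,4) = 1/6126120
Σ_t [3,5]: t=3:−1/69120 t=4:+1/20736 t=5:−1/69120 = 1/51840
(3j)²=280/21879 [(5 7 4; 0 0 0)], sign=+1
Σ_t [3,5]: t=3:−1/51840 t=4:+1/27648 t=5:−1/172800 = 23/2073600
(3j)²=529/87516 [(5 7 4; 0 -1 1)], sign=-1
⇒ 4πI² = 185150/1611753
I = (-1)√(185150/1611753/(4π)) = -0.09561096

-0.095611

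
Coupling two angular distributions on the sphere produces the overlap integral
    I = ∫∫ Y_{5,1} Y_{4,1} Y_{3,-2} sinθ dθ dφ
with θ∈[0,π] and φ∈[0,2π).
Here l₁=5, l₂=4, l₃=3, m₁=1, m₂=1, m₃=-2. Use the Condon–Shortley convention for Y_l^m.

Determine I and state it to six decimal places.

0.138239

Rules hold: Σm=0, L=12 even, 1≤3≤9.
N = 11·9·7 = 693
Δ = 6!·4!·2!/13! = 1/180180
Racah Σ t=2..4: t=2:+1/576 t=3:−1/144 t=4:+1/576 = -1/288
⇒ 3j(5 4 3; 0 0 0)² = 20/1001, sgn +1
Racah Σ t=3..4: t=3:−1/432 t=4:+1/1152 = -5/3456
⇒ 3j(5 4 3; 1 1 -2)² = 625/36036, sgn +1
4πI² = N·(3j₀)²·(3jₘ)² = 3125/13013
I = +1·√(0.240144/4π) = 0.13823925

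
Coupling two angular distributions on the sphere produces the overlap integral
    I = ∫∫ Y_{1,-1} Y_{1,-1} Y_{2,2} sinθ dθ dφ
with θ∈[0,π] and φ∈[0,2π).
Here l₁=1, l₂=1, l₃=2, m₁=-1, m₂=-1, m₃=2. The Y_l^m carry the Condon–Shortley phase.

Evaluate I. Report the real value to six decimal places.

0.309019

Checks pass: Σm=0; 4 even; l₃=2∈[0,2].
(2·1+1)(2·1+1)(2·2+1) = 45
Δ: 0! 2! 2! / 5! → 1/30
sum: t=0:+1/1 = 1/1
3j²(1 1 2; 0 0 0) = Δ·Π!·Σ² = 2/15  (sign +1)
sum: t=0:+1/4 = 1/4
3j²(1 1 2; -1 -1 2) = Δ·Π!·Σ² = 1/5  (sign +1)
combine: 4πI² = 45·2/15·1/5 = 6/5
take √, sign +1: I = 0.30901936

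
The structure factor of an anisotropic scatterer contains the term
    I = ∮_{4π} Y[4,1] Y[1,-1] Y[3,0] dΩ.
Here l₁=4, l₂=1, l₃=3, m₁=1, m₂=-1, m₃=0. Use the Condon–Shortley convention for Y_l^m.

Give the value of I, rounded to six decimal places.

-0.194664

m-sum 0 ✓  L=8 even ✓  3≤3≤5 ✓
Π(2lᵢ+1) = 9×3×7 = 189
triangle coeff Δ(4,1,3) = 1/252
Σ_t [1,1]: t=1:−1/36 = -1/36
(3j)²=4/63 [(4 1 3; 0 0 0)], sign=+1
Σ_t [0,0]: t=0:+1/72 = 1/72
(3j)²=5/126 [(4 1 3; 1 -1 0)], sign=-1
⇒ 4πI² = 10/21
I = (-1)√(10/21/(4π)) = -0.19466390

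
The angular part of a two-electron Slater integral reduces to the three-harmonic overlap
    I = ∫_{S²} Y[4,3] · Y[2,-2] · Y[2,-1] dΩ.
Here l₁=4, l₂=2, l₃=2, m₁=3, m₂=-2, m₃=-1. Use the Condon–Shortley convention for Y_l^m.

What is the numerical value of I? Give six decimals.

m-sum 0 ✓  L=8 even ✓  2≤2≤6 ✓
Π(2lᵢ+1) = 9×5×5 = 225
triangle coeff Δ(4,2,2) = 1/630
Σ_t [2,2]: t=2:+1/16 = 1/16
(3j)²=2/35 [(4 2 2; 0 0 0)], sign=+1
Σ_t [0,0]: t=0:+1/144 = 1/144
(3j)²=1/18 [(4 2 2; 3 -2 -1)], sign=-1
⇒ 4πI² = 5/7
I = (-1)√(5/7/(4π)) = -0.23841361

-0.238414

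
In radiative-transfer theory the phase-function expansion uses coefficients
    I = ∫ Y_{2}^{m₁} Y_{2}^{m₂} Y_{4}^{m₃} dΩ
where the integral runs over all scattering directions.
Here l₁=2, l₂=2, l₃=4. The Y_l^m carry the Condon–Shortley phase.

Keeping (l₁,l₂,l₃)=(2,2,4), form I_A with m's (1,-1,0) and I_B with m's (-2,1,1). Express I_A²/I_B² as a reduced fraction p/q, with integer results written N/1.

l's match ⇒ only the (l;m) 3-j factors differ between A and B.
A: triangle coeff Δ(2,2,4) = 1/630; Σ_t [0,0]: t=0:+1/36 = 1/36; (3j)²=8/315 [(2 2 4; 1 -1 0)], sign=+1
B: triangle coeff Δ(2,2,4) = 1/630; Σ_t [0,0]: t=0:+1/144 = 1/144; (3j)²=1/126 [(2 2 4; -2 1 1)], sign=-1
I_A²/I_B² = (8/315)/(1/126) = 16/5

16/5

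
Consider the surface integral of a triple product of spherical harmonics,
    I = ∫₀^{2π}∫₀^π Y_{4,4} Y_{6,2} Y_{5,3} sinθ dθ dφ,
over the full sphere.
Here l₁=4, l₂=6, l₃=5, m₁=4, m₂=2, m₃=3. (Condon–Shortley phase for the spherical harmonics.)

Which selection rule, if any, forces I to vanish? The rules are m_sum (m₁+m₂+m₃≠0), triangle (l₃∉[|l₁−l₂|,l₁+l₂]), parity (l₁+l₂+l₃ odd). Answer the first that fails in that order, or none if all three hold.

m_sum

azimuthal sum: 4 + 2 + 3 = 9  ✗
2 ≤ 5 ≤ 10 (triangle on l)
L = 4 + 6 + 5 = 15 (odd)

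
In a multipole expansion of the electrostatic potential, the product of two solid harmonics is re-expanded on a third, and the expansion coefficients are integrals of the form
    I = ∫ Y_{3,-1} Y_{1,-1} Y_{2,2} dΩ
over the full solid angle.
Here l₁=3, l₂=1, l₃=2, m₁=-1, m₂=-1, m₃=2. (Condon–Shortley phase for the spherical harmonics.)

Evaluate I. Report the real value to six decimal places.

Rules hold: Σm=0, L=6 even, 2≤2≤4.
N = 7·3·5 = 105
Δ = 2!·4!·0!/7! = 1/105
Racah Σ t=1..1: t=1:−1/4 = -1/4
⇒ 3j(3 1 2; 0 0 0)² = 3/35, sgn -1
Racah Σ t=0..0: t=0:+1/48 = 1/48
⇒ 3j(3 1 2; -1 -1 2)² = 1/105, sgn +1
4πI² = N·(3j₀)²·(3jₘ)² = 3/35
I = -1·√(0.0857143/4π) = -0.08258890

-0.082589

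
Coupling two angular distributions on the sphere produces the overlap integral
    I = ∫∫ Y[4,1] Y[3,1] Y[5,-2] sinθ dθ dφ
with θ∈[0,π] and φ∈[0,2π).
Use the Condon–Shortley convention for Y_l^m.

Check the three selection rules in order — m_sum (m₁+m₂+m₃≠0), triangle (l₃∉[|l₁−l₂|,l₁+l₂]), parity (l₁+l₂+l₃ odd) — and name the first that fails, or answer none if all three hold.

none

azimuthal sum: 1 + 1 − 2 = 0  ✓
1 ≤ 5 ≤ 7 (triangle on l)  ✓
L = 4 + 3 + 5 = 12 (even)  ✓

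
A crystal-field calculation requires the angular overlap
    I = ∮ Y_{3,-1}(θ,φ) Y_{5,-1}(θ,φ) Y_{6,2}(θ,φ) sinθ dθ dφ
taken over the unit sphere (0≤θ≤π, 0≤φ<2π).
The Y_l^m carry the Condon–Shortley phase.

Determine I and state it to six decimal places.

Rules hold: Σm=0, L=14 even, 2≤6≤8.
N = 7·11·13 = 1001
Δ = 2!·4!·8!/15! = 1/675675
Racah Σ t=0..2: t=0:+1/8640 t=1:−1/2304 t=2:+1/8640 = -7/34560
⇒ 3j(3 5 6; 0 0 0)² = 7/429, sgn -1
Racah Σ t=0..2: t=0:+1/27648 t=1:−1/4320 t=2:+1/11520 = -1/9216
⇒ 3j(3 5 6; -1 -1 2)² = 2/143, sgn -1
4πI² = N·(3j₀)²·(3jₘ)² = 98/429
I = +1·√(0.228438/4π) = 0.13482780

0.134828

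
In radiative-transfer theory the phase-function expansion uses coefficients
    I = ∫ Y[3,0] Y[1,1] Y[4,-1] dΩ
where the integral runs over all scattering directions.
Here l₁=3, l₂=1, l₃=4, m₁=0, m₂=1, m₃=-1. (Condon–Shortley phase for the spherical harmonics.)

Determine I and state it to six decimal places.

Checks pass: Σm=0; 8 even; l₃=4∈[2,4].
(2·3+1)(2·1+1)(2·4+1) = 189
Δ: 0! 6! 2! / 9! → 1/252
sum: t=0:+1/36 = 1/36
3j²(3 1 4; 0 0 0) = Δ·Π!·Σ² = 4/63  (sign +1)
sum: t=0:+1/72 = 1/72
3j²(3 1 4; 0 1 -1) = Δ·Π!·Σ² = 5/126  (sign -1)
combine: 4πI² = 189·4/63·5/126 = 10/21
take √, sign -1: I = -0.19466390

-0.194664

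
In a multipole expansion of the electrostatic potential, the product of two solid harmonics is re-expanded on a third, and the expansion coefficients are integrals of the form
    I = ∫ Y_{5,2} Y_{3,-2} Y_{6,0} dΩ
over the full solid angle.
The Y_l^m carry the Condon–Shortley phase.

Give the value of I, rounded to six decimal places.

m-sum 0 ✓  L=14 even ✓  2≤6≤8 ✓
Π(2lᵢ+1) = 11×7×13 = 1001
triangle coeff Δ(5,3,6) = 1/675675
Σ_t [0,2]: t=0:+1/8640 t=1:−1/2304 t=2:+1/8640 = -7/34560
(3j)²=7/429 [(5 3 6; 0 0 0)], sign=-1
Σ_t [0,1]: t=0:+1/8640 t=1:−1/34560 = 1/11520
(3j)²=3/143 [(5 3 6; 2 -2 0)], sign=+1
⇒ 4πI² = 49/143
I = (-1)√(49/143/(4π)) = -0.16512966

-0.165130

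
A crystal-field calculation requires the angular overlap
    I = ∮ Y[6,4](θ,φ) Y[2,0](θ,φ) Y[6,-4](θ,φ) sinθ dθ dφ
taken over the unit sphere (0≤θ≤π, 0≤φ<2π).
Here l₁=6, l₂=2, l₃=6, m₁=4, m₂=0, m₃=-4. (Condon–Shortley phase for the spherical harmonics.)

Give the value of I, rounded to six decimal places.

Checks pass: Σm=0; 14 even; l₃=6∈[4,8].
(2·6+1)(2·2+1)(2·6+1) = 845
Δ: 2! 10! 2! / 15! → 1/90090
sum: t=0:+1/69120 t=1:−1/14400 t=2:+1/69120 = -7/172800
3j²(6 2 6; 0 0 0) = Δ·Π!·Σ² = 14/715  (sign -1)
sum: t=0:+1/322560 t=1:−1/362880 t=2:+1/14515200 = 1/2419200
3j²(6 2 6; 4 0 -4) = Δ·Π!·Σ² = 2/5005  (sign +1)
combine: 4πI² = 845·14/715·2/5005 = 4/605
take √, sign -1: I = -0.02293757

-0.022938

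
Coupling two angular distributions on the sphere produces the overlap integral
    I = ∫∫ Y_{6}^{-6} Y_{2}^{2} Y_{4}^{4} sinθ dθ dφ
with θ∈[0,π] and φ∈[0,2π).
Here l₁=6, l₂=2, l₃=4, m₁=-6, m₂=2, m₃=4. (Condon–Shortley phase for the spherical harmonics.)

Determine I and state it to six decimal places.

0.353849

m-sum 0 ✓  L=12 even ✓  4≤4≤8 ✓
Π(2lᵢ+1) = 13×5×9 = 585
triangle coeff Δ(6,2,4) = 1/6435
Σ_t [2,2]: t=2:+1/2304 = 1/2304
(3j)²=5/143 [(6 2 4; 0 0 0)], sign=+1
Σ_t [4,4]: t=4:+1/967680 = 1/967680
(3j)²=1/13 [(6 2 4; -6 2 4)], sign=+1
⇒ 4πI² = 225/143
I = (+1)√(225/143/(4π)) = 0.35384927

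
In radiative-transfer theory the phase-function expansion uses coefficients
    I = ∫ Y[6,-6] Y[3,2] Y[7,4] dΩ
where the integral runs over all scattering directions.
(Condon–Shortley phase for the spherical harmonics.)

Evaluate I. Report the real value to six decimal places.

-0.073059

Checks pass: Σm=0; 16 even; l₃=7∈[3,9].
(2·6+1)(2·3+1)(2·7+1) = 1365
Δ: 2! 10! 4! / 17! → 1/2042040
sum: t=0:+1/207360 t=1:−1/57600 t=2:+1/207360 = -1/129600
3j²(6 3 7; 0 0 0) = Δ·Π!·Σ² = 168/12155  (sign +1)
sum: t=2:+1/43545600 = 1/43545600
3j²(6 3 7; -6 2 4) = Δ·Π!·Σ² = 11/3094  (sign -1)
combine: 4πI² = 1365·168/12155·11/3094 = 252/3757
take √, sign -1: I = -0.07305917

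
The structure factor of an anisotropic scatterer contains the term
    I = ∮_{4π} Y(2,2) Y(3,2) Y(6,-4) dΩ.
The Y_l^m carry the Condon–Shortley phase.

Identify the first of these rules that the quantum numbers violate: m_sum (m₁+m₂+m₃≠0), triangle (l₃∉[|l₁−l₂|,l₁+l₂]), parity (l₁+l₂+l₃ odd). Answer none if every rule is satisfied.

m₁+m₂+m₃ = 2 + 2 − 4 = 0  ✓
triangle: |2−3|=1 ≤ l₃=6 ≤ 2+3=5  ✗
parity: l₁+l₂+l₃ = 11 is odd

triangle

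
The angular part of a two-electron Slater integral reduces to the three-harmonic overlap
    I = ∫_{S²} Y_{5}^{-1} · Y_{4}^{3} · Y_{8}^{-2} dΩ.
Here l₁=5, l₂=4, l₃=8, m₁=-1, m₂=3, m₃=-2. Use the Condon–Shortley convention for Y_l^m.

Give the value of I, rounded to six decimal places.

l₁+l₂+l₃=17 is odd: 3j(l;000)=0 ⇒ I=0

0.000000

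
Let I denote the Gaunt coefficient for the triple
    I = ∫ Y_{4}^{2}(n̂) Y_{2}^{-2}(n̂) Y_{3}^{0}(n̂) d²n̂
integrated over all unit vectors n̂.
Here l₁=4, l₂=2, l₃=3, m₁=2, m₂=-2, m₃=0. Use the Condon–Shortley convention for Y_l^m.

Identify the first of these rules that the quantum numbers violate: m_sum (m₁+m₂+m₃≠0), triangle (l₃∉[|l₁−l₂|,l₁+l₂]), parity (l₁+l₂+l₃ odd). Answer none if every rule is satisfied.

m₁+m₂+m₃ = 2 − 2 + 0 = 0  ✓
triangle: |4−2|=2 ≤ l₃=3 ≤ 4+2=6  ✓
parity: l₁+l₂+l₃ = 9 is odd  ✗

parity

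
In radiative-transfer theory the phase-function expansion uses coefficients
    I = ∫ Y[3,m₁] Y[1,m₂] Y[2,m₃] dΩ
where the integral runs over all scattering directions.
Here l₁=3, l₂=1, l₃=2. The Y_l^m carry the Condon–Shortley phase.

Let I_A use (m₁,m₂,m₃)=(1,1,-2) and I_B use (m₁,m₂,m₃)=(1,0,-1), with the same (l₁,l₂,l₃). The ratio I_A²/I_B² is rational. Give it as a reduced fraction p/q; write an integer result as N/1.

Same 3,1,2: normalisation and zero-m 3j drop out of the ratio.
A: Δ: 2! 4! 0! / 7! → 1/105; sum: t=2:+1/48 = 1/48; 3j²(3 1 2; 1 1 -2) = Δ·Π!·Σ² = 1/105  (sign +1)
B: Δ: 2! 4! 0! / 7! → 1/105; sum: t=1:−1/6 = -1/6; 3j²(3 1 2; 1 0 -1) = Δ·Π!·Σ² = 8/105  (sign +1)
I_A²/I_B² = (1/105)/(8/105) = 1/8

1/8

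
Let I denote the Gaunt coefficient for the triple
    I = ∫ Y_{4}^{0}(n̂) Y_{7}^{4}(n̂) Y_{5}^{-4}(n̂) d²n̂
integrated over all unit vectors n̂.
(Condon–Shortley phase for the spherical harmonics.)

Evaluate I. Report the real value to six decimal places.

Rules hold: Σm=0, L=16 even, 3≤5≤11.
N = 9·15·11 = 1485
Δ = 6!·2!·8!/17! = 1/6126120
Racah Σ t=2..4: t=2:+1/69120 t=3:−1/20736 t=4:+1/69120 = -1/51840
⇒ 3j(4 7 5; 0 0 0)² = 280/21879, sgn +1
Racah Σ t=3..4: t=3:−1/1451520 t=4:+1/483840 = 1/725760
⇒ 3j(4 7 5; 0 4 -4)² = 24/1547, sgn -1
4πI² = N·(3j₀)²·(3jₘ)² = 14400/48841
I = -1·√(0.294834/4π) = -0.15317364

-0.153174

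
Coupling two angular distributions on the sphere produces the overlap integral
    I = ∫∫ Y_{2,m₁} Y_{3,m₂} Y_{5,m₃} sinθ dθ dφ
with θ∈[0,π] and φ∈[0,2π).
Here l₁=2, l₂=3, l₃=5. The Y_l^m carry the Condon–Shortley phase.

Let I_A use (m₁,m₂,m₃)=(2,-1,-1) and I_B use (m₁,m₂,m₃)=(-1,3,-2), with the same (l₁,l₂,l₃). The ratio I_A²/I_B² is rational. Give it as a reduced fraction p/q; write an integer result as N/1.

15/7

Shared (l₁,l₂,l₃)=(2,3,5): N and (l;000)² cancel in I_A²/I_B².
A: Δ = 0!·4!·6!/11! = 1/2310; Racah Σ t=0..0: t=0:+1/1152 = 1/1152; ⇒ 3j(2 3 5; 2 -1 -1)² = 1/154, sgn +1
B: Δ = 0!·4!·6!/11! = 1/2310; Racah Σ t=0..0: t=0:+1/4320 = 1/4320; ⇒ 3j(2 3 5; -1 3 -2)² = 1/330, sgn -1
I_A²/I_B² = (1/154)/(1/330) = 15/7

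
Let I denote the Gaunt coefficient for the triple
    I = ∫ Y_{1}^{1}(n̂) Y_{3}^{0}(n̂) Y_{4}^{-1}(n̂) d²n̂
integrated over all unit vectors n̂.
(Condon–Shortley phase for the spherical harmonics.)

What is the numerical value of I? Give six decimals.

Checks pass: Σm=0; 8 even; l₃=4∈[2,4].
(2·1+1)(2·3+1)(2·4+1) = 189
Δ: 0! 2! 6! / 9! → 1/252
sum: t=0:+1/36 = 1/36
3j²(1 3 4; 0 0 0) = Δ·Π!·Σ² = 4/63  (sign +1)
sum: t=0:+1/72 = 1/72
3j²(1 3 4; 1 0 -1) = Δ·Π!·Σ² = 5/126  (sign -1)
combine: 4πI² = 189·4/63·5/126 = 10/21
take √, sign -1: I = -0.19466390

-0.194664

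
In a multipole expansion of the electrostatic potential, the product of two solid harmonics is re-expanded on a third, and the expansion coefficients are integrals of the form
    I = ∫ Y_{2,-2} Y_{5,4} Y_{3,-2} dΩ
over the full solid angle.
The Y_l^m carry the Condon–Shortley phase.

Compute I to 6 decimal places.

0.268967

Checks pass: Σm=0; 10 even; l₃=3∈[3,7].
(2·2+1)(2·5+1)(2·3+1) = 385
Δ: 4! 0! 6! / 11! → 1/2310
sum: t=2:+1/144 = 1/144
3j²(2 5 3; 0 0 0) = Δ·Π!·Σ² = 10/231  (sign -1)
sum: t=4:+1/2880 = 1/2880
3j²(2 5 3; -2 4 -2) = Δ·Π!·Σ² = 3/55  (sign -1)
combine: 4πI² = 385·10/231·3/55 = 10/11
take √, sign +1: I = 0.26896683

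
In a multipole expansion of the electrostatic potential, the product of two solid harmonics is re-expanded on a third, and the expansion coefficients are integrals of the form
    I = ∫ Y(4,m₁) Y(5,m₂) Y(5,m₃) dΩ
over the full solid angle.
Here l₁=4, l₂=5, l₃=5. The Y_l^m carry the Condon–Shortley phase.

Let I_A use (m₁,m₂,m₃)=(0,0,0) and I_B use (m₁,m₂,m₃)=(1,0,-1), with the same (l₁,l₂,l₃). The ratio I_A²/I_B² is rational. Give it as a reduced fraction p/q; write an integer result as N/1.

6/1

Shared (l₁,l₂,l₃)=(4,5,5): N and (l;000)² cancel in I_A²/I_B².
A: Δ = 4!·4!·6!/15! = 1/3153150; Racah Σ t=0..4: t=0:+1/69120 t=1:−1/1728 t=2:+1/576 t=3:−1/1728 t=4:+1/69120 = 7/11520; ⇒ 3j(4 5 5; 0 0 0)² = 2/143, sgn -1
B: Δ = 4!·4!·6!/15! = 1/3153150; Racah Σ t=0..3: t=0:+1/17280 t=1:−1/1152 t=2:+1/864 t=3:−1/6912 = 7/34560; ⇒ 3j(4 5 5; 1 0 -1)² = 1/429, sgn +1
I_A²/I_B² = (2/143)/(1/429) = 6/1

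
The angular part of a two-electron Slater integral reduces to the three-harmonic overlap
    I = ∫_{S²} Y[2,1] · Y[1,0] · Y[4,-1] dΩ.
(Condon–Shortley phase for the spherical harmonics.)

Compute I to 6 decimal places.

triangle: need 1≤l₃≤3, have 4; I=0

0.000000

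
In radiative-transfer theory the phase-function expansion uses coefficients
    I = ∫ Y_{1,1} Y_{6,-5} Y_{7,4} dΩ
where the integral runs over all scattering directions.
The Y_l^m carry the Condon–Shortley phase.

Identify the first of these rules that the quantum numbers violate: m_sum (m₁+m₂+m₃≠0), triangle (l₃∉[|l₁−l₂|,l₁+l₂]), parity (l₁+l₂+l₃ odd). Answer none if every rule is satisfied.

azimuthal sum: 1 − 5 + 4 = 0  ✓
5 ≤ 7 ≤ 7 (triangle on l)  ✓
L = 1 + 6 + 7 = 14 (even)  ✓

none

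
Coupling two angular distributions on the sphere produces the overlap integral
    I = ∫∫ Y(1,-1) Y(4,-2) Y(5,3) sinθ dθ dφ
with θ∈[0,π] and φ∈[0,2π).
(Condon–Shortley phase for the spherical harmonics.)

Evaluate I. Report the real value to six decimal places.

m-sum 0 ✓  L=10 even ✓  3≤5≤5 ✓
Π(2lᵢ+1) = 3×9×11 = 297
triangle coeff Δ(1,4,5) = 1/495
Σ_t [0,0]: t=0:+1/576 = 1/576
(3j)²=5/99 [(1 4 5; 0 0 0)], sign=-1
Σ_t [0,0]: t=0:+1/2880 = 1/2880
(3j)²=28/495 [(1 4 5; -1 -2 3)], sign=+1
⇒ 4πI² = 28/33
I = (-1)√(28/33/(4π)) = -0.25984664

-0.259847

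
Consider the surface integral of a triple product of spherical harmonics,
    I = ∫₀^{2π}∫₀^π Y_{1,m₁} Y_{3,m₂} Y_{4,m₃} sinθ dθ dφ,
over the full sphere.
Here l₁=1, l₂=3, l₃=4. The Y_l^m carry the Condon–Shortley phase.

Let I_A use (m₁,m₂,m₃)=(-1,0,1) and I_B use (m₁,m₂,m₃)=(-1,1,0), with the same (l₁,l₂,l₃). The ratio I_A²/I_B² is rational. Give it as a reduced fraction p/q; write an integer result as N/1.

Same 1,3,4: normalisation and zero-m 3j drop out of the ratio.
A: Δ: 0! 2! 6! / 9! → 1/252; sum: t=0:+1/72 = 1/72; 3j²(1 3 4; -1 0 1) = Δ·Π!·Σ² = 5/126  (sign -1)
B: Δ: 0! 2! 6! / 9! → 1/252; sum: t=0:+1/96 = 1/96; 3j²(1 3 4; -1 1 0) = Δ·Π!·Σ² = 1/42  (sign +1)
I_A²/I_B² = (5/126)/(1/42) = 5/3

5/3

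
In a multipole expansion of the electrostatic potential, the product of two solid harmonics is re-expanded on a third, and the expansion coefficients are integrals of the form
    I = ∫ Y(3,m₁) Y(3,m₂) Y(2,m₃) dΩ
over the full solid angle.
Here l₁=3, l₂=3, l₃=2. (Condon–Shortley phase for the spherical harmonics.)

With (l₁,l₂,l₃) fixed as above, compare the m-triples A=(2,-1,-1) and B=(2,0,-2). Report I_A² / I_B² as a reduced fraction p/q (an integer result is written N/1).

Same 3,3,2: normalisation and zero-m 3j drop out of the ratio.
A: Δ: 4! 2! 2! / 9! → 1/3780; sum: t=0:+1/48 t=1:−1/12 = -1/16; 3j²(3 3 2; 2 -1 -1) = Δ·Π!·Σ² = 1/28  (sign +1)
B: Δ: 4! 2! 2! / 9! → 1/3780; sum: t=1:−1/24 = -1/24; 3j²(3 3 2; 2 0 -2) = Δ·Π!·Σ² = 1/21  (sign -1)
I_A²/I_B² = (1/28)/(1/21) = 3/4

3/4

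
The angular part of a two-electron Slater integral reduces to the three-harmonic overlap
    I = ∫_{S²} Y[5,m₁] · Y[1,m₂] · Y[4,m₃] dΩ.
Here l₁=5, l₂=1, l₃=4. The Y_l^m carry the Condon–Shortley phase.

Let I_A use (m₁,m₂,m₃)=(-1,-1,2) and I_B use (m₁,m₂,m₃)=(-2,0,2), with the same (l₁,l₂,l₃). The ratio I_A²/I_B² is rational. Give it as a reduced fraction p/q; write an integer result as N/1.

2/7

Same 5,1,4: normalisation and zero-m 3j drop out of the ratio.
A: Δ: 2! 8! 0! / 11! → 1/495; sum: t=0:+1/2880 = 1/2880; 3j²(5 1 4; -1 -1 2) = Δ·Π!·Σ² = 2/165  (sign +1)
B: Δ: 2! 8! 0! / 11! → 1/495; sum: t=1:−1/1440 = -1/1440; 3j²(5 1 4; -2 0 2) = Δ·Π!·Σ² = 7/165  (sign -1)
I_A²/I_B² = (2/165)/(7/165) = 2/7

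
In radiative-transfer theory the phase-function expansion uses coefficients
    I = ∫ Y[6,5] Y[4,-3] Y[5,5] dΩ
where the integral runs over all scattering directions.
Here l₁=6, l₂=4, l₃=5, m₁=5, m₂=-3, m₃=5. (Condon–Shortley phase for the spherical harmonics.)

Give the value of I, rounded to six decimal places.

0.000000

Σmᵢ = 7 ≠ 0, so the φ-integral vanishes; I = 0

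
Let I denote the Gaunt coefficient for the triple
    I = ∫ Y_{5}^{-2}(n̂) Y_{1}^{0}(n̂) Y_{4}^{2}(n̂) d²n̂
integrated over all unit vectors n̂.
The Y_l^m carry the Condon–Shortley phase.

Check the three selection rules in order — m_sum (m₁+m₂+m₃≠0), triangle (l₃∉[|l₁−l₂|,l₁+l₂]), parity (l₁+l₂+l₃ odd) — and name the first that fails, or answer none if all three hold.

none

m₁+m₂+m₃ = -2 + 0 + 2 = 0  ✓
triangle: |5−1|=4 ≤ l₃=4 ≤ 5+1=6  ✓
parity: l₁+l₂+l₃ = 10 is even  ✓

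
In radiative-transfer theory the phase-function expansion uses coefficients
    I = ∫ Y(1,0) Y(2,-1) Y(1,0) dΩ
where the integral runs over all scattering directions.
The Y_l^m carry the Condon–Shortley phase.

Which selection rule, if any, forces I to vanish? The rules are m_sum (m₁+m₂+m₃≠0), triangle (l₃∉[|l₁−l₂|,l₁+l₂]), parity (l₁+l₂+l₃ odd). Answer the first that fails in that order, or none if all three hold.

m_sum

Σmᵢ = -1  ✗
l₃∈[|l₁−l₂|,l₁+l₂]=[1,3], have l₃=1
Σlᵢ = 4 ⇒ even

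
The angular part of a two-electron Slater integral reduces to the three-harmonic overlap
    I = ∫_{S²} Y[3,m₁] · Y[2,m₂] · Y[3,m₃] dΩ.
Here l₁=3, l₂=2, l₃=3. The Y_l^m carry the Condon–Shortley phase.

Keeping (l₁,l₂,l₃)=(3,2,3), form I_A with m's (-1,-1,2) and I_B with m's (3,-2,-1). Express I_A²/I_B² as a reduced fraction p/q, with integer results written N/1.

3/2

Shared (l₁,l₂,l₃)=(3,2,3): N and (l;000)² cancel in I_A²/I_B².
A: Δ = 2!·4!·2!/9! = 1/3780; Racah Σ t=0..1: t=0:+1/48 t=1:−1/12 = -1/16; ⇒ 3j(3 2 3; -1 -1 2)² = 1/28, sgn +1
B: Δ = 2!·4!·2!/9! = 1/3780; Racah Σ t=0..0: t=0:+1/96 = 1/96; ⇒ 3j(3 2 3; 3 -2 -1)² = 1/42, sgn +1
I_A²/I_B² = (1/28)/(1/42) = 3/2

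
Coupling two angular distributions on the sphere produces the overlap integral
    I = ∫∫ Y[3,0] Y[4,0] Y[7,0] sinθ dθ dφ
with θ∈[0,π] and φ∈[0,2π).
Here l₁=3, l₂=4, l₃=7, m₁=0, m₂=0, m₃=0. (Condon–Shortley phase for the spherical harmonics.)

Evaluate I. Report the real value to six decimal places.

0.235831

Rules hold: Σm=0, L=14 even, 1≤7≤7.
N = 7·9·15 = 945
Δ = 0!·6!·8!/15! = 1/45045
Racah Σ t=0..0: t=0:+1/20736 = 1/20736
⇒ 3j(3 4 7; 0 0 0)² = 35/1287, sgn -1
(m-triple is (0,0,0) — same symbol as above.)
4πI² = N·(3j₀)²·(3jₘ)² = 42875/61347
I = +1·√(0.698893/4π) = 0.23583077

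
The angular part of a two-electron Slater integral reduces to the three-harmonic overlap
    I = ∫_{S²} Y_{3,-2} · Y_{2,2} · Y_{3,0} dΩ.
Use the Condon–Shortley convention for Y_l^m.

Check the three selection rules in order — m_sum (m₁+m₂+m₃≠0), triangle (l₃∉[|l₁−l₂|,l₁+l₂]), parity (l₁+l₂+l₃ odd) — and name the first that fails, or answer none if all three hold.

none

Σmᵢ = 0  ✓
l₃∈[|l₁−l₂|,l₁+l₂]=[1,5], have l₃=3  ✓
Σlᵢ = 8 ⇒ even  ✓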